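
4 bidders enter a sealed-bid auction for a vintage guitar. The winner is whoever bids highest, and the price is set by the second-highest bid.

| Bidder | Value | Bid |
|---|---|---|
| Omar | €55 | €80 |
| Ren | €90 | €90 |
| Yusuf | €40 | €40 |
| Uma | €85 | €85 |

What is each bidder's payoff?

Omar €0, Ren €5, Yusuf €0, Uma €0.

Ranking the bids: Ren €90; Uma €85; Omar €80; Yusuf €40.
Ren has the top bid and wins; the price is the second-highest bid, €85.
Ren's payoff = €90 − €85 = €5. All other bidders lose, so their payoff is 0.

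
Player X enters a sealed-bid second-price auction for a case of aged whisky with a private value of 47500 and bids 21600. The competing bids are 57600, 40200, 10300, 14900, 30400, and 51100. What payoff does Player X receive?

Highest competing bid: 57600.
Player X's bid 21600 is not the highest, so Player X loses, pays nothing, and earns zero payoff.

Payoff = 0.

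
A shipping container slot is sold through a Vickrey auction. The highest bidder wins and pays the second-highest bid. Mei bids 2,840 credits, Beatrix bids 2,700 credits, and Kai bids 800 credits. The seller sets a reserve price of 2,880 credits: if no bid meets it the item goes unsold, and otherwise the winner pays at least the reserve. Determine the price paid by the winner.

unsold

Sorted high to low: Mei 2,840 credits, then Beatrix 2,700 credits, then Kai 800 credits.
The top bid 2,840 credits is below the reserve 2,880 credits, so the item goes unsold and nothing is paid.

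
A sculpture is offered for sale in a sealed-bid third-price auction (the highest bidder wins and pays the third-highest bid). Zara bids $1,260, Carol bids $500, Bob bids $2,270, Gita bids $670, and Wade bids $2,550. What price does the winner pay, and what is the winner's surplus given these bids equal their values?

Price $1,260; surplus $1,290.

Ordered from highest: Wade $2,550 > Bob $2,270 > Zara $1,260 > Gita $670 > Carol $500.
Wade is the highest bidder, so Wade wins.
Under the third-price rule, the price is the third-highest bid: $1,260.
Surplus = $2,550 − $1,260 = $1,290.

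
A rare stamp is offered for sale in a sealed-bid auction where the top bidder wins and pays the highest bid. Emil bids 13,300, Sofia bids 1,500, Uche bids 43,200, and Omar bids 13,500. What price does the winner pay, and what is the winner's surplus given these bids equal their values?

Sorted high to low: Uche 43,200, then Omar 13,500, then Emil 13,300, then Sofia 1,500.
Uche is the highest bidder, so Uche wins.
Under the first-price rule, the price is the highest bid: 43,200.
Surplus = 43,200 − 43,200 = 0.

Price 43,200; surplus 0.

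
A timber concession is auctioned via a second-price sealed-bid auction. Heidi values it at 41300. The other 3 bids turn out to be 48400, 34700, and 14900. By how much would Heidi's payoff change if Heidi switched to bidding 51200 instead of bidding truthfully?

The highest competing bid is 48400.
Bidding truthfully at 41300: the top bid is 48400 (a rival), so Heidi loses. Payoff = 0.
Bidding 51200: Heidi has the top bid, wins, and pays the second-highest bid 48400. Payoff = 41300 − 48400 = -7100.
Change = -7100 − 0 = -7100.

-7100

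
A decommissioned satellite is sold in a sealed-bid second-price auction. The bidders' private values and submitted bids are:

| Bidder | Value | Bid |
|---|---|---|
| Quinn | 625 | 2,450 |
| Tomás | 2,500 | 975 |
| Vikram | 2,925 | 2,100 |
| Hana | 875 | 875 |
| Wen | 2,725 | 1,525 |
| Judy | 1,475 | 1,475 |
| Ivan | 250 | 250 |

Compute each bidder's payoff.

Quinn -1,475, Tomás 0, Vikram 0, Hana 0, Wen 0, Judy 0, Ivan 0.

Bids in descending order: Quinn 2,450, then Vikram 2,100, then Wen 1,525, then Judy 1,475, then Tomás 975, then Hana 875, then Ivan 250.
Quinn has the top bid and wins; the price is the second-highest bid, 2,100.
Quinn's payoff = 625 − 2,100 = -1,475. All other bidders lose, so their payoff is 0.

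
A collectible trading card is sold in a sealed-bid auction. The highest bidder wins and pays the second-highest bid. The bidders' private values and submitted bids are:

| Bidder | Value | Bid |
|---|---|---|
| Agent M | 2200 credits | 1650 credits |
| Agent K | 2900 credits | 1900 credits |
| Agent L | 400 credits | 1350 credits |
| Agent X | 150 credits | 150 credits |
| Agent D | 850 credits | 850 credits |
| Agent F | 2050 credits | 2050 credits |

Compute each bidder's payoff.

Sorted high to low: Agent F 2050 credits, then Agent K 1900 credits, then Agent M 1650 credits, then Agent L 1350 credits, then Agent D 850 credits, then Agent X 150 credits.
Agent F has the top bid and wins; the price is the second-highest bid, 1900 credits.
Agent F's payoff = 2050 credits − 1900 credits = 150 credits. All other bidders lose, so their payoff is 0.

Payoffs: Agent M 0 credits, Agent K 0 credits, Agent L 0 credits, Agent X 0 credits, Agent D 0 credits, Agent F 150 credits.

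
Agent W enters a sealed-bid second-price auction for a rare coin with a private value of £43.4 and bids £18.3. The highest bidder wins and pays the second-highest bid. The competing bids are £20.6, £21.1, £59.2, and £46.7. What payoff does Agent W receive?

Payoff = £0.0.

Highest competing bid: £59.2.
Agent W's bid £18.3 is not the highest, so Agent W loses, pays nothing, and earns zero payoff.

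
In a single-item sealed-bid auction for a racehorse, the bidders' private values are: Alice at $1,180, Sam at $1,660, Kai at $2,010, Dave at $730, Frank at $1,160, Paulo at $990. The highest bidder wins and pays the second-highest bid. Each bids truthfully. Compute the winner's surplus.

Surplus = $350.

Bids in descending order: Kai $2,010 > Sam $1,660 > Alice $1,180 > Frank $1,160 > Paulo $990 > Dave $730.
Kai wins with the top bid and pays the second-highest, $1,660.
Surplus = $2,010 − $1,660 = $350.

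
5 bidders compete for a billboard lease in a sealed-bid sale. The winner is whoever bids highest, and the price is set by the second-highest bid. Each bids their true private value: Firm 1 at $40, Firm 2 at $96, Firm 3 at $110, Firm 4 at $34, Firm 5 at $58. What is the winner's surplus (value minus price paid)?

Sorted high to low: Firm 3 $110, then Firm 2 $96, then Firm 5 $58, then Firm 1 $40, then Firm 4 $34.
Firm 3 wins with the top bid and pays the second-highest, $96.
Surplus = $110 − $96 = $14.

Surplus = $14.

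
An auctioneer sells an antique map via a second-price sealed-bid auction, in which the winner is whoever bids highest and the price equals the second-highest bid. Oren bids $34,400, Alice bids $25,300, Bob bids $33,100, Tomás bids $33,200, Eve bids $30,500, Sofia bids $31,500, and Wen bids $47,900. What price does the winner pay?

Ordered from highest: Wen $47,900, then Oren $34,400, then Tomás $33,200, then Bob $33,100, then Sofia $31,500, then Eve $30,500, then Alice $25,300.
Wen is the highest bidder, so Wen wins.
Under the second-price rule, the price is the second-highest bid: $34,400.

$34,400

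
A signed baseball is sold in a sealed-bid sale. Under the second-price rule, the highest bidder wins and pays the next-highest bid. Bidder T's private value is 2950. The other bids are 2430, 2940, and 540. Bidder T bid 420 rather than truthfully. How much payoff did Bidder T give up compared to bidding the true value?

10

The highest competing bid is 2940.
Bidding truthfully at 2950: Bidder T has the top bid, wins, and pays the second-highest bid 2940. Payoff = 2950 − 2940 = 10.
Bidding 420: the top bid is 2940 (a rival), so Bidder T loses. Payoff = 0.
Regret = truthful payoff − actual payoff = 10 − 0 = 10.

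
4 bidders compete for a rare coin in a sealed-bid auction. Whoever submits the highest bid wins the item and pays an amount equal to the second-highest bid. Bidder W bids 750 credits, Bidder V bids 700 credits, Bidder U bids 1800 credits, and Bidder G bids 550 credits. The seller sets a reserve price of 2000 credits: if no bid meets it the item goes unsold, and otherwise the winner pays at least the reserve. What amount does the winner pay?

Bids in descending order: Bidder U 1800 credits > Bidder W 750 credits > Bidder V 700 credits > Bidder G 550 credits.
The top bid 1800 credits is below the reserve 2000 credits, so the item goes unsold and nothing is paid.

unsold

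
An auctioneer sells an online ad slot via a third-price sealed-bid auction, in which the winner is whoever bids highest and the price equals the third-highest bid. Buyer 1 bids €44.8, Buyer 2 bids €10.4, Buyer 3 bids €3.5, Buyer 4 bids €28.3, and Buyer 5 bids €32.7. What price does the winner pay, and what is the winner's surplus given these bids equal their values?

Sorted high to low: Buyer 1 €44.8, then Buyer 5 €32.7, then Buyer 4 €28.3, then Buyer 2 €10.4, then Buyer 3 €3.5.
Buyer 1 is the highest bidder, so Buyer 1 wins.
Under the third-price rule, the price is the third-highest bid: €28.3.
Surplus = €44.8 − €28.3 = €16.5.

Price €28.3; surplus €16.5.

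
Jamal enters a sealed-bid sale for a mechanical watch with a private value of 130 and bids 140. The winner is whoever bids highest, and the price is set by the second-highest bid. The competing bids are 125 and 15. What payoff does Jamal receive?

5

Highest competing bid: 125.
Jamal's bid 140 is the highest overall, so Jamal wins and pays the second-highest bid, 125.
Payoff = value − price = 130 − 125 = 5.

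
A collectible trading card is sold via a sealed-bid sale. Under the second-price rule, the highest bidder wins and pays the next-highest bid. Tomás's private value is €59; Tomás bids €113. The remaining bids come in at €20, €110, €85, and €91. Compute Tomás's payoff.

Tomás's payoff: -€51.

Highest competing bid: €110.
Tomás's bid €113 is the highest overall, so Tomás wins and pays the second-highest bid, €110.
Payoff = value − price = €59 − €110 = -€51.
Overbidding won the item at a price above value — truthful bidding would have avoided this loss.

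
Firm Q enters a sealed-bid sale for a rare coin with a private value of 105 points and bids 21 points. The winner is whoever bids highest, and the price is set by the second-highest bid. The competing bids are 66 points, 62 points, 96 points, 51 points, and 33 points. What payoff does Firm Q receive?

Payoff = 0 points.

Highest competing bid: 96 points.
Firm Q's bid 21 points is not the highest, so Firm Q loses, pays nothing, and earns zero payoff.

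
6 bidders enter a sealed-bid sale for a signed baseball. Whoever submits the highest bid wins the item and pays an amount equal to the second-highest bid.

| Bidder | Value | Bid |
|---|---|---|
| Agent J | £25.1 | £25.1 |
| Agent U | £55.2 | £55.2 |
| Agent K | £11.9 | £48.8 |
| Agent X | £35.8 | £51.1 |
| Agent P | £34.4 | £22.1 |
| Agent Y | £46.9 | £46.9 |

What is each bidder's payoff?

Bids in descending order: Agent U £55.2 > Agent X £51.1 > Agent K £48.8 > Agent Y £46.9 > Agent J £25.1 > Agent P £22.1.
Agent U has the top bid and wins; the price is the second-highest bid, £51.1.
Agent U's payoff = £55.2 − £51.1 = £4.1. All other bidders lose, so their payoff is 0.

Agent J £0.0, Agent U £4.1, Agent K £0.0, Agent X £0.0, Agent P £0.0, Agent Y £0.0.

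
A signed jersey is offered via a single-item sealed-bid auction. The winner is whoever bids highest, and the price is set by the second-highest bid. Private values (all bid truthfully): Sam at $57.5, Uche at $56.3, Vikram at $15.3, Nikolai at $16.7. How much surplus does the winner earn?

Ranking the bids: Sam $57.5, then Uche $56.3, then Nikolai $16.7, then Vikram $15.3.
Sam wins with the top bid and pays the second-highest, $56.3.
Surplus = $57.5 − $56.3 = $1.2.

Winner's surplus: $1.2.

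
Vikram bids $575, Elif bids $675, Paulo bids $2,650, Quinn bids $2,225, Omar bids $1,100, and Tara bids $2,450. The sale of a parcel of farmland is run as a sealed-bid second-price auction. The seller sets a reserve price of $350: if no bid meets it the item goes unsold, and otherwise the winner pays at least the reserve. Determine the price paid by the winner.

Bids in descending order: Paulo $2,650 > Tara $2,450 > Quinn $2,225 > Omar $1,100 > Elif $675 > Vikram $575.
Paulo has the highest bid, so Paulo wins.
The second-highest bid is $2,450, which exceeds the reserve, so that sets the price.

The winner pays $2,450.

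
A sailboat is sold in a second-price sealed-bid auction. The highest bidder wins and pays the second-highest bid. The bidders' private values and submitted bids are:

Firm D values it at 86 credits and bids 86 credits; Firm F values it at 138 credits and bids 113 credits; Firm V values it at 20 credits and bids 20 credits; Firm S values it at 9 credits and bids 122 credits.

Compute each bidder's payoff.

Bids in descending order: Firm S 122 credits, then Firm F 113 credits, then Firm D 86 credits, then Firm V 20 credits.
Firm S has the top bid and wins; the price is the second-highest bid, 113 credits.
Firm S's payoff = 9 credits − 113 credits = -104 credits. All other bidders lose, so their payoff is 0.

Payoffs: Firm D 0 credits, Firm F 0 credits, Firm V 0 credits, Firm S -104 credits.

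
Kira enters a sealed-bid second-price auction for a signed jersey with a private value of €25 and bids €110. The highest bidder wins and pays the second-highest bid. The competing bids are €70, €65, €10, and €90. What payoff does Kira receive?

Payoff = -€65.

Highest competing bid: €90.
Kira's bid €110 is the highest overall, so Kira wins and pays the second-highest bid, €90.
Payoff = value − price = €25 − €90 = -€65.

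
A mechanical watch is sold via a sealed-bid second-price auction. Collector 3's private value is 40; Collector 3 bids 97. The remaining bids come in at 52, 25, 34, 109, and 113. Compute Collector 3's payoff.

0

Highest competing bid: 113.
Collector 3's bid 97 is not the highest, so Collector 3 loses, pays nothing, and earns zero payoff.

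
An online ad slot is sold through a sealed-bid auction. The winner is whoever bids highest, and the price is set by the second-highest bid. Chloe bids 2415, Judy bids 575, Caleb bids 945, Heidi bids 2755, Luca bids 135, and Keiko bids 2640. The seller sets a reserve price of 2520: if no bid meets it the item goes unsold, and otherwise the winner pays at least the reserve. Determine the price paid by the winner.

Ordered from highest: Heidi 2755 > Keiko 2640 > Chloe 2415 > Caleb 945 > Judy 575 > Luca 135.
Heidi has the highest bid, so Heidi wins.
The second-highest bid is 2640, which exceeds the reserve, so that sets the price.

The winner pays 2640.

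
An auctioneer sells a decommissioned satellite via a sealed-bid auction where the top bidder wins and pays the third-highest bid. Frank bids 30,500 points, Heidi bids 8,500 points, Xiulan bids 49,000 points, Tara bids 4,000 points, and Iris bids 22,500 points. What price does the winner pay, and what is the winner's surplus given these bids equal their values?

Bids in descending order: Xiulan 49,000 points, then Frank 30,500 points, then Iris 22,500 points, then Heidi 8,500 points, then Tara 4,000 points.
Xiulan is the highest bidder, so Xiulan wins.
Under the third-price rule, the price is the third-highest bid: 22,500 points.
Surplus = 49,000 points − 22,500 points = 26,500 points.

Price 22,500 points; surplus 26,500 points.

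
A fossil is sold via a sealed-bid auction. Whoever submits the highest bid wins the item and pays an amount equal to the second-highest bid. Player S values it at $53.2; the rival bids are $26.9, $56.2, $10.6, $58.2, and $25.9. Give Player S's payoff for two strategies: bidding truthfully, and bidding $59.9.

The highest competing bid is $58.2.
Bidding truthfully at $53.2: the top bid is $58.2 (a rival), so Player S loses. Payoff = $0.0.
Bidding $59.9: Player S has the top bid, wins, and pays the second-highest bid $58.2. Payoff = $53.2 − $58.2 = -$5.0.
Deviating from a truthful bid can only lose payoff in a second-price auction — never gain.

Truthful: $0.0; alternative: -$5.0.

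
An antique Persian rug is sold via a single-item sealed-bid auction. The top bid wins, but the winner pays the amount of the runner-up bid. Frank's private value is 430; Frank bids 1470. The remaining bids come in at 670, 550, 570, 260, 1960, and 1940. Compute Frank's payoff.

Highest competing bid: 1960.
Frank's bid 1470 is not the highest, so Frank loses, pays nothing, and earns zero payoff.

Payoff = 0.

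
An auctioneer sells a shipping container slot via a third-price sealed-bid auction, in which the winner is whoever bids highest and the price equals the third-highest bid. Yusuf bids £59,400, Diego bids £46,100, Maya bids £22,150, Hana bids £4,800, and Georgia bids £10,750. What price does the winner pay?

Ranking the bids: Yusuf £59,400 > Diego £46,100 > Maya £22,150 > Georgia £10,750 > Hana £4,800.
Yusuf is the highest bidder, so Yusuf wins.
Under the third-price rule, the price is the third-highest bid: £22,150.

Price paid: £22,150.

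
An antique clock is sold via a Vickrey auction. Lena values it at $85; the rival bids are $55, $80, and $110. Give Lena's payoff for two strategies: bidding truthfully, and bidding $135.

The highest competing bid is $110.
Bidding truthfully at $85: the top bid is $110 (a rival), so Lena loses. Payoff = $0.
Bidding $135: Lena has the top bid, wins, and pays the second-highest bid $110. Payoff = $85 − $110 = -$25.

(a) $0  (b) -$25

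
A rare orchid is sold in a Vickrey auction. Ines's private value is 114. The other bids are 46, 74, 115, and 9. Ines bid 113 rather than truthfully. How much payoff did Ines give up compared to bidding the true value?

The highest competing bid is 115.
Bidding truthfully at 114: the top bid is 115 (a rival), so Ines loses. Payoff = 0.
Bidding 113: the top bid is 115 (a rival), so Ines loses. Payoff = 0.
Regret = truthful payoff − actual payoff = 0 − 0 = 0.

0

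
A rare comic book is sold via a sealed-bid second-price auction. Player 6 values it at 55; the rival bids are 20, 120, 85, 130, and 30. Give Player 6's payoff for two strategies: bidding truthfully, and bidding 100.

The highest competing bid is 130.
Bidding truthfully at 55: the top bid is 130 (a rival), so Player 6 loses. Payoff = 0.
Bidding 100: the top bid is 130 (a rival), so Player 6 loses. Payoff = 0.
The bid only affects whether you win, not the price — here both bids land on the same side of the top rival bid, so the deviation is payoff-neutral.

Truthful: 0; alternative: 0.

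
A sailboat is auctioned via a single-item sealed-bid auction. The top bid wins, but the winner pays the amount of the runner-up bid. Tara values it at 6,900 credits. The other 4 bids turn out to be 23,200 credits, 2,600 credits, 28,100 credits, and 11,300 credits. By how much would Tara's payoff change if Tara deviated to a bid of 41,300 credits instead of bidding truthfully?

Change in payoff: -21,200 credits.

The highest competing bid is 28,100 credits.
Bidding truthfully at 6,900 credits: the top bid is 28,100 credits (a rival), so Tara loses. Payoff = 0 credits.
Bidding 41,300 credits: Tara has the top bid, wins, and pays the second-highest bid 28,100 credits. Payoff = 6,900 credits − 28,100 credits = -21,200 credits.
Change = -21,200 credits − 0 credits = -21,200 credits.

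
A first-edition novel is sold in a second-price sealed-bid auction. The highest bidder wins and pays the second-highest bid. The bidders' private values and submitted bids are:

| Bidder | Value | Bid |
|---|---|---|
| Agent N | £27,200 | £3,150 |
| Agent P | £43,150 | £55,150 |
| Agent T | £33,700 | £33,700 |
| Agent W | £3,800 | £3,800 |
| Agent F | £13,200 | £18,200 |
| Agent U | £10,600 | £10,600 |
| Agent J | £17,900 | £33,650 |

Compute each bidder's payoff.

Ranking the bids: Agent P £55,150; Agent T £33,700; Agent J £33,650; Agent F £18,200; Agent U £10,600; Agent W £3,800; Agent N £3,150.
Agent P has the top bid and wins; the price is the second-highest bid, £33,700.
Agent P's payoff = £43,150 − £33,700 = £9,450. All other bidders lose, so their payoff is 0.

Agent N £0, Agent P £9,450, Agent T £0, Agent W £0, Agent F £0, Agent U £0, Agent J £0.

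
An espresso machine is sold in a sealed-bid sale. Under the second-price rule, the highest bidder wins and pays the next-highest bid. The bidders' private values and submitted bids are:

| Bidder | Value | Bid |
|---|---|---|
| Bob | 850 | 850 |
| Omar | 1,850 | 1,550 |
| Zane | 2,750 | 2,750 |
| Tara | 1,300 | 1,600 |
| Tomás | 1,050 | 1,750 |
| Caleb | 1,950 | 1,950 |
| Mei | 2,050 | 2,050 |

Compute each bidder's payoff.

Bob 0, Omar 0, Zane 700, Tara 0, Tomás 0, Caleb 0, Mei 0.

Sorted high to low: Zane 2,750, then Mei 2,050, then Caleb 1,950, then Tomás 1,750, then Tara 1,600, then Omar 1,550, then Bob 850.
Zane has the top bid and wins; the price is the second-highest bid, 2,050.
Zane's payoff = 2,750 − 2,050 = 700. All other bidders lose, so their payoff is 0.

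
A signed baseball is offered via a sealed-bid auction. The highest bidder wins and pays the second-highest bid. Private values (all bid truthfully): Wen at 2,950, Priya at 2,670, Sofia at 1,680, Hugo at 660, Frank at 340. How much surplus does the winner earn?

280

Ranking the bids: Wen 2,950 > Priya 2,670 > Sofia 1,680 > Hugo 660 > Frank 340.
Wen wins with the top bid and pays the second-highest, 2,670.
Surplus = 2,950 − 2,670 = 280.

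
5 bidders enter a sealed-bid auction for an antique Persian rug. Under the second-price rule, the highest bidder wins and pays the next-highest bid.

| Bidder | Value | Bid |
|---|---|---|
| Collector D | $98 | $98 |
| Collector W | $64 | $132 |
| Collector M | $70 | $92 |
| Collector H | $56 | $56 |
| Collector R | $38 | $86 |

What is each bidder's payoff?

Ordered from highest: Collector W $132; Collector D $98; Collector M $92; Collector R $86; Collector H $56.
Collector W has the top bid and wins; the price is the second-highest bid, $98.
Collector W's payoff = $64 − $98 = -$34. All other bidders lose, so their payoff is 0.

Collector D $0, Collector W -$34, Collector M $0, Collector H $0, Collector R $0.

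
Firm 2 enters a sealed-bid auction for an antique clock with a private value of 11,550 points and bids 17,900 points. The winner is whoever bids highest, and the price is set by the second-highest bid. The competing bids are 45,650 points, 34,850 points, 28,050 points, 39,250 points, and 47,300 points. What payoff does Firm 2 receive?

Highest competing bid: 47,300 points.
Firm 2's bid 17,900 points is not the highest, so Firm 2 loses, pays nothing, and earns zero payoff.

Payoff = 0 points.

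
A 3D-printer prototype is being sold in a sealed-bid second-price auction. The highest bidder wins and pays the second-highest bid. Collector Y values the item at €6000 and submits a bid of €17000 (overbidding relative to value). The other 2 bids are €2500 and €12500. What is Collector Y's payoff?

Highest competing bid: €12500.
Collector Y's bid €17000 is the highest overall, so Collector Y wins and pays the second-highest bid, €12500.
Payoff = value − price = €6000 − €12500 = -€6500.

Collector Y's payoff: -€6500.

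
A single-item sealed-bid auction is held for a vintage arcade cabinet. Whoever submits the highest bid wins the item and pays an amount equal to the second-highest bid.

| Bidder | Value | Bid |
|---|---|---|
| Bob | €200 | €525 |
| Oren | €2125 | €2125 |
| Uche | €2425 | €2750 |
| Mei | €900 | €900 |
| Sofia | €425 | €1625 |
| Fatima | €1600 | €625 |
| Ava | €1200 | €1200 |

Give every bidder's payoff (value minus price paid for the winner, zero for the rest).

Sorted high to low: Uche €2750; Oren €2125; Sofia €1625; Ava €1200; Mei €900; Fatima €625; Bob €525.
Uche has the top bid and wins; the price is the second-highest bid, €2125.
Uche's payoff = €2425 − €2125 = €300. All other bidders lose, so their payoff is 0.

Bob €0, Oren €0, Uche €300, Mei €0, Sofia €0, Fatima €0, Ava €0.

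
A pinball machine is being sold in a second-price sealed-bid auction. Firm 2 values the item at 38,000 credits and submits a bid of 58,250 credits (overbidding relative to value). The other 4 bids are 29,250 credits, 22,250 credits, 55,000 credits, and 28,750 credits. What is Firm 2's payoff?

-17,000 credits

Highest competing bid: 55,000 credits.
Firm 2's bid 58,250 credits is the highest overall, so Firm 2 wins and pays the second-highest bid, 55,000 credits.
Payoff = value − price = 38,000 credits − 55,000 credits = -17,000 credits.
Overbidding won the item at a price above value — truthful bidding would have avoided this loss.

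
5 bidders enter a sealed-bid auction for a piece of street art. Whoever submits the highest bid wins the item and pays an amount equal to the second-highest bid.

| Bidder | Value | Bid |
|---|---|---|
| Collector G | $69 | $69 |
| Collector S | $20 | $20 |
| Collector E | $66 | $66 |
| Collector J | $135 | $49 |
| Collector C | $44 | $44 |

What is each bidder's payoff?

Collector G $3, Collector S $0, Collector E $0, Collector J $0, Collector C $0.

Bids in descending order: Collector G $69; Collector E $66; Collector J $49; Collector C $44; Collector S $20.
Collector G has the top bid and wins; the price is the second-highest bid, $66.
Collector G's payoff = $69 − $66 = $3. All other bidders lose, so their payoff is 0.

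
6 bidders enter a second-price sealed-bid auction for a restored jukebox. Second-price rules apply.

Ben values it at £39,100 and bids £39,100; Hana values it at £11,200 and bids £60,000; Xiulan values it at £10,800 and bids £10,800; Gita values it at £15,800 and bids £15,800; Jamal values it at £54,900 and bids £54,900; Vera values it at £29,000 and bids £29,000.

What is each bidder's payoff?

Payoffs: Ben £0, Hana -£43,700, Xiulan £0, Gita £0, Jamal £0, Vera £0.

Ordered from highest: Hana £60,000; Jamal £54,900; Ben £39,100; Vera £29,000; Gita £15,800; Xiulan £10,800.
Hana has the top bid and wins; the price is the second-highest bid, £54,900.
Hana's payoff = £11,200 − £54,900 = -£43,700. All other bidders lose, so their payoff is 0.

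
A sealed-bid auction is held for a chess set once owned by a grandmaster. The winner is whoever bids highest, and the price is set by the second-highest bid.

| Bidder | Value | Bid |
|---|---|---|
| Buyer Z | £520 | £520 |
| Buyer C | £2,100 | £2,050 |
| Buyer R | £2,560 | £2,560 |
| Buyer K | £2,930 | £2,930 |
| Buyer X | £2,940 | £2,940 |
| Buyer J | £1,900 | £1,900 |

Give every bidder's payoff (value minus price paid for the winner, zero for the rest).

Bids in descending order: Buyer X £2,940; Buyer K £2,930; Buyer R £2,560; Buyer C £2,050; Buyer J £1,900; Buyer Z £520.
Buyer X has the top bid and wins; the price is the second-highest bid, £2,930.
Buyer X's payoff = £2,940 − £2,930 = £10. All other bidders lose, so their payoff is 0.

Buyer Z £0, Buyer C £0, Buyer R £0, Buyer K £0, Buyer X £10, Buyer J £0.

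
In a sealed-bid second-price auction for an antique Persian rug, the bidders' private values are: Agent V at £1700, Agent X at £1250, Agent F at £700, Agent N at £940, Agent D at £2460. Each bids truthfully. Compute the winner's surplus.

Winner's surplus: £760.

Sorted high to low: Agent D £2460; Agent V £1700; Agent X £1250; Agent N £940; Agent F £700.
Agent D wins with the top bid and pays the second-highest, £1700.
Surplus = £2460 − £1700 = £760.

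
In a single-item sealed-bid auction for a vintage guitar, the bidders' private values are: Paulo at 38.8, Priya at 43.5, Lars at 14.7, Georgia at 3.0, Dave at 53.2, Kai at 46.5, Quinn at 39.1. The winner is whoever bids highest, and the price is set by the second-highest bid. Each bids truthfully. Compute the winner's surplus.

Bids in descending order: Dave 53.2; Kai 46.5; Priya 43.5; Quinn 39.1; Paulo 38.8; Lars 14.7; Georgia 3.0.
Dave wins with the top bid and pays the second-highest, 46.5.
Surplus = 53.2 − 46.5 = 6.7.

Winner's surplus: 6.7.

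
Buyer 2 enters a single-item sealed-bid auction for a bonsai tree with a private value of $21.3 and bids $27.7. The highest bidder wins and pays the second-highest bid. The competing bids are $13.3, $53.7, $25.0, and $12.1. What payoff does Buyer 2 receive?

The bidder's payoff: $0.0.

Highest competing bid: $53.7.
Buyer 2's bid $27.7 is not the highest, so Buyer 2 loses, pays nothing, and earns zero payoff.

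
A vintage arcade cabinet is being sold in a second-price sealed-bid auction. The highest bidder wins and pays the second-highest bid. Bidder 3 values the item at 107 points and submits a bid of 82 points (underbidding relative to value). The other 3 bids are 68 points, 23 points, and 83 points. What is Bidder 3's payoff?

The bidder's payoff: 0 points.

Highest competing bid: 83 points.
Bidder 3's bid 82 points is not the highest, so Bidder 3 loses, pays nothing, and earns zero payoff.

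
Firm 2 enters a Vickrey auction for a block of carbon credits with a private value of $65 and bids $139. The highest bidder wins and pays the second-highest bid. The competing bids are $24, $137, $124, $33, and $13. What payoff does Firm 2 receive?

Highest competing bid: $137.
Firm 2's bid $139 is the highest overall, so Firm 2 wins and pays the second-highest bid, $137.
Payoff = value − price = $65 − $137 = -$72.

Payoff = -$72.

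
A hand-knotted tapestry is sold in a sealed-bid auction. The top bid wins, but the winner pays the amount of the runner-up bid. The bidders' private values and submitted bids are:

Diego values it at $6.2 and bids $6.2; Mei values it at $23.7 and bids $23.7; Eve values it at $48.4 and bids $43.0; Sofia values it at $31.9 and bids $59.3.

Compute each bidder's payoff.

Diego $0.0, Mei $0.0, Eve $0.0, Sofia -$11.1.

Ordered from highest: Sofia $59.3 > Eve $43.0 > Mei $23.7 > Diego $6.2.
Sofia has the top bid and wins; the price is the second-highest bid, $43.0.
Sofia's payoff = $31.9 − $43.0 = -$11.1. All other bidders lose, so their payoff is 0.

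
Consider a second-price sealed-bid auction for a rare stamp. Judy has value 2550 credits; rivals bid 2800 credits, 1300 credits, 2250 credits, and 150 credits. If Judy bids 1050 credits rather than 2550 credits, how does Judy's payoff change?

Payoff change: 0 credits.

The highest competing bid is 2800 credits.
Bidding truthfully at 2550 credits: the top bid is 2800 credits (a rival), so Judy loses. Payoff = 0 credits.
Bidding 1050 credits: the top bid is 2800 credits (a rival), so Judy loses. Payoff = 0 credits.
Change = 0 credits − 0 credits = 0 credits.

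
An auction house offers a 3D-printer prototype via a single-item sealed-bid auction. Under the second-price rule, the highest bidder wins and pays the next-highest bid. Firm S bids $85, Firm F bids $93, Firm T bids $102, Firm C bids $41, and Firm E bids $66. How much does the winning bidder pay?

The winner pays $93.

Ranking the bids: Firm T $102, then Firm F $93, then Firm S $85, then Firm E $66, then Firm C $41.
Firm T has the highest bid, so Firm T wins.
The second-highest bid is $93, so that is what Firm T pays.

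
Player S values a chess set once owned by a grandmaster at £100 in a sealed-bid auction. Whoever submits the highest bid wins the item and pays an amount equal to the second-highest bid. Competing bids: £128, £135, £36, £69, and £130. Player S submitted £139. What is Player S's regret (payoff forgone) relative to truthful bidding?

The highest competing bid is £135.
Bidding truthfully at £100: the top bid is £135 (a rival), so Player S loses. Payoff = £0.
Bidding £139: Player S has the top bid, wins, and pays the second-highest bid £135. Payoff = £100 − £135 = -£35.
Regret = truthful payoff − actual payoff = £0 − -£35 = £35.

£35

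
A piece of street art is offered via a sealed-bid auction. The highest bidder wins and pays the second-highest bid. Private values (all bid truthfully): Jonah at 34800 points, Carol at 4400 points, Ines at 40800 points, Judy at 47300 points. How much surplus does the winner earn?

6500 points

Bids in descending order: Judy 47300 points, then Ines 40800 points, then Jonah 34800 points, then Carol 4400 points.
Judy wins with the top bid and pays the second-highest, 40800 points.
Surplus = 47300 points − 40800 points = 6500 points.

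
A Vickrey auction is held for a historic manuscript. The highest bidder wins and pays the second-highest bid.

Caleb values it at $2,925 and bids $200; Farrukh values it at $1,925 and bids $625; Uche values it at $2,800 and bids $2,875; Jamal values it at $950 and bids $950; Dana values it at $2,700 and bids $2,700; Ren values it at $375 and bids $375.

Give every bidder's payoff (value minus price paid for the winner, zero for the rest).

Caleb $0, Farrukh $0, Uche $100, Jamal $0, Dana $0, Ren $0.

Ranking the bids: Uche $2,875; Dana $2,700; Jamal $950; Farrukh $625; Ren $375; Caleb $200.
Uche has the top bid and wins; the price is the second-highest bid, $2,700.
Uche's payoff = $2,800 − $2,700 = $100. All other bidders lose, so their payoff is 0.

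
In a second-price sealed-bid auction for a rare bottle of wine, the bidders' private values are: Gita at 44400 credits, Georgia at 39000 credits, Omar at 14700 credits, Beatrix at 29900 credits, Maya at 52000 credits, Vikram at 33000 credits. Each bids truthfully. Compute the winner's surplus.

7600 credits

Sorted high to low: Maya 52000 credits, then Gita 44400 credits, then Georgia 39000 credits, then Vikram 33000 credits, then Beatrix 29900 credits, then Omar 14700 credits.
Maya wins with the top bid and pays the second-highest, 44400 credits.
Surplus = 52000 credits − 44400 credits = 7600 credits.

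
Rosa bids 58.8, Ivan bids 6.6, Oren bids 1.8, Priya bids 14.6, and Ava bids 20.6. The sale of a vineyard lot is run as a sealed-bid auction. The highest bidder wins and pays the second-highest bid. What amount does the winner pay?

20.6

Bids in descending order: Rosa 58.8; Ava 20.6; Priya 14.6; Ivan 6.6; Oren 1.8.
Rosa has the highest bid, so Rosa wins.
The second-highest bid is 20.6, so that is what Rosa pays.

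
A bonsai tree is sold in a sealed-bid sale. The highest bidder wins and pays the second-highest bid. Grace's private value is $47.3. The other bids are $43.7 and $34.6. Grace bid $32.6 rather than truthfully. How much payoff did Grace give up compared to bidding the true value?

The highest competing bid is $43.7.
Bidding truthfully at $47.3: Grace has the top bid, wins, and pays the second-highest bid $43.7. Payoff = $47.3 − $43.7 = $3.6.
Bidding $32.6: the top bid is $43.7 (a rival), so Grace loses. Payoff = $0.0.
Regret = truthful payoff − actual payoff = $3.6 − $0.0 = $3.6.

Regret: $3.6.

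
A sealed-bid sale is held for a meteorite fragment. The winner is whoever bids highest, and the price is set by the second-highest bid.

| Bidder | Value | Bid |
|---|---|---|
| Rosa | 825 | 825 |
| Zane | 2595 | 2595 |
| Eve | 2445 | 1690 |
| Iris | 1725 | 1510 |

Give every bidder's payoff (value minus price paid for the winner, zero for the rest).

Ranking the bids: Zane 2595; Eve 1690; Iris 1510; Rosa 825.
Zane has the top bid and wins; the price is the second-highest bid, 1690.
Zane's payoff = 2595 − 1690 = 905. All other bidders lose, so their payoff is 0.

Rosa 0, Zane 905, Eve 0, Iris 0.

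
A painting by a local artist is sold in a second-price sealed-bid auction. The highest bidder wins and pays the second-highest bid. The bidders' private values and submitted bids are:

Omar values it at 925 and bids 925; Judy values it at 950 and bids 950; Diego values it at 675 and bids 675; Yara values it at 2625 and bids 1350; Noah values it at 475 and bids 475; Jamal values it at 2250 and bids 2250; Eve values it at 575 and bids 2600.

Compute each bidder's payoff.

Ordered from highest: Eve 2600 > Jamal 2250 > Yara 1350 > Judy 950 > Omar 925 > Diego 675 > Noah 475.
Eve has the top bid and wins; the price is the second-highest bid, 2250.
Eve's payoff = 575 − 2250 = -1675. All other bidders lose, so their payoff is 0.

Payoffs: Omar 0, Judy 0, Diego 0, Yara 0, Noah 0, Jamal 0, Eve -1675.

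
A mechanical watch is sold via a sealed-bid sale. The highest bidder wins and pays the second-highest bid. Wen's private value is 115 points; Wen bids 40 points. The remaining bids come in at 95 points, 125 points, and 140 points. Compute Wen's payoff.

Highest competing bid: 140 points.
Wen's bid 40 points is not the highest, so Wen loses, pays nothing, and earns zero payoff.

Payoff = 0 points.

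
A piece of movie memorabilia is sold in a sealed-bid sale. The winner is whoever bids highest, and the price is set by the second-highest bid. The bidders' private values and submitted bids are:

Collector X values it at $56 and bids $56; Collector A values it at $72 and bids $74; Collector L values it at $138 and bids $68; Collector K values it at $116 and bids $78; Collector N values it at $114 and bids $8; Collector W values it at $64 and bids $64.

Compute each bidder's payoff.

Bids in descending order: Collector K $78 > Collector A $74 > Collector L $68 > Collector W $64 > Collector X $56 > Collector N $8.
Collector K has the top bid and wins; the price is the second-highest bid, $74.
Collector K's payoff = $116 − $74 = $42. All other bidders lose, so their payoff is 0.

Collector X $0, Collector A $0, Collector L $0, Collector K $42, Collector N $0, Collector W $0.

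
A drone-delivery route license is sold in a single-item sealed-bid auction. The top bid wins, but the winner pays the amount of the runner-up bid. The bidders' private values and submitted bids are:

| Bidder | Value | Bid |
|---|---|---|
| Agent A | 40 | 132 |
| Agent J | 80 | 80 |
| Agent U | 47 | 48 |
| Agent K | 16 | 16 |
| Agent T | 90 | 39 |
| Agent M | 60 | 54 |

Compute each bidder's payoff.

Payoffs: Agent A -40, Agent J 0, Agent U 0, Agent K 0, Agent T 0, Agent M 0.

Ordered from highest: Agent A 132 > Agent J 80 > Agent M 54 > Agent U 48 > Agent T 39 > Agent K 16.
Agent A has the top bid and wins; the price is the second-highest bid, 80.
Agent A's payoff = 40 − 80 = -40. All other bidders lose, so their payoff is 0.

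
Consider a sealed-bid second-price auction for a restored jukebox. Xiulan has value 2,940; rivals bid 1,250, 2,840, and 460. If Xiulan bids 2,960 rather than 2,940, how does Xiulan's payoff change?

The highest competing bid is 2,840.
Bidding truthfully at 2,940: Xiulan has the top bid, wins, and pays the second-highest bid 2,840. Payoff = 2,940 − 2,840 = 100.
Bidding 2,960: Xiulan has the top bid, wins, and pays the second-highest bid 2,840. Payoff = 2,940 − 2,840 = 100.
Change = 100 − 100 = 0.
The bid only affects whether you win, not the price — here both bids land on the same side of the top rival bid, so the deviation is payoff-neutral.

Change in payoff: 0.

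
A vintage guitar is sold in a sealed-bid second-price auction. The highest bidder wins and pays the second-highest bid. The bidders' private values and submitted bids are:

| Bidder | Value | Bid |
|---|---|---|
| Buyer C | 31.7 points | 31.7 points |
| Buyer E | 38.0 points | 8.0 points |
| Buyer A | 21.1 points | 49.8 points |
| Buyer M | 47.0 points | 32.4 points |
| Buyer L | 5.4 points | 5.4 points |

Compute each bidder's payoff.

Payoffs: Buyer C 0.0 points, Buyer E 0.0 points, Buyer A -11.3 points, Buyer M 0.0 points, Buyer L 0.0 points.

Sorted high to low: Buyer A 49.8 points; Buyer M 32.4 points; Buyer C 31.7 points; Buyer E 8.0 points; Buyer L 5.4 points.
Buyer A has the top bid and wins; the price is the second-highest bid, 32.4 points.
Buyer A's payoff = 21.1 points − 32.4 points = -11.3 points. All other bidders lose, so their payoff is 0.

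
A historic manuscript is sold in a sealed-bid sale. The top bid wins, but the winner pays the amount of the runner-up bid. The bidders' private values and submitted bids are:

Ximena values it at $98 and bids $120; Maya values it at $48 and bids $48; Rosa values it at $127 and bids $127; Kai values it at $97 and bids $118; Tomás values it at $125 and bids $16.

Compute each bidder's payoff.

Ximena $0, Maya $0, Rosa $7, Kai $0, Tomás $0.

Ordered from highest: Rosa $127; Ximena $120; Kai $118; Maya $48; Tomás $16.
Rosa has the top bid and wins; the price is the second-highest bid, $120.
Rosa's payoff = $127 − $120 = $7. All other bidders lose, so their payoff is 0.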